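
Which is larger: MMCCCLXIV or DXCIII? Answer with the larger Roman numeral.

MMCCCLXIV = 2364
DXCIII = 593
2364 is larger

MMCCCLXIV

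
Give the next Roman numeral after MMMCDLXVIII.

MMMCDLXVIII = 3468, so the next integer is 3468 + 1 = 3469

MMMCDLXIX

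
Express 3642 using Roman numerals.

Convert 3642 to Roman numerals:
  3642 contains 3×1000 (MMM)
  642 contains 1×500 (D)
  142 contains 1×100 (C)
  42 contains 1×40 (XL)
  2 contains 2×1 (II)

MMMDCXLII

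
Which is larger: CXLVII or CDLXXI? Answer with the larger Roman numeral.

CXLVII = 147
CDLXXI = 471
471 is larger

CDLXXI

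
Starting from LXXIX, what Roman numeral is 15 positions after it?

LXXIX = 79
79 + 15 = 94

XCIV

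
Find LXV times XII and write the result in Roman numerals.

LXV = 65
XII = 12
65 × 12 = 780

DCCLXXX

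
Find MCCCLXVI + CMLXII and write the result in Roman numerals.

MCCCLXVI = 1366
CMLXII = 962
1366 + 962 = 2328

MMCCCXXVIII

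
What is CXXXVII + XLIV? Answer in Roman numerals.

CXXXVII = 137
XLIV = 44
137 + 44 = 181

CLXXXI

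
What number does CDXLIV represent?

CDXLIV: CD=400, XL=40, IV=4
400 + 40 + 4 = 444

444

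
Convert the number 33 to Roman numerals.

Convert 33 to Roman numerals:
  33 contains 3×10 (XXX)
  3 contains 3×1 (III)

XXXIII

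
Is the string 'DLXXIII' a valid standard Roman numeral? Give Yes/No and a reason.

'DLXXIII': Check the rules: uses only the symbols I, V, X, L, C, D, M; no symbol is repeated more than three times in a row; V, L and D each appear at most once; no smaller symbol precedes a larger one (values never increase from left to right). Value: D (500) + L (50) + X (10) + X (10) + I (1) + I (1) + I (1) = 573. So it is a valid standard Roman numeral.

Yes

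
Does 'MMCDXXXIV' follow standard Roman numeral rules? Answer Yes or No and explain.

'MMCDXXXIV': Check the rules: uses only the symbols I, V, X, L, C, D, M; no symbol is repeated more than three times in a row; V, L and D each appear at most once; the only places a smaller symbol precedes a larger one are the allowed subtractive pairs CD, IV, the symbol right after such a pair (if any) is smaller than the pair's first symbol, and otherwise the values never increase from left to right. Value: M (1000) + M (1000) + CD (400) + X (10) + X (10) + X (10) + IV (4) = 2434. So it is a valid standard Roman numeral.

Yes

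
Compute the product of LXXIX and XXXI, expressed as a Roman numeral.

LXXIX = 79
XXXI = 31
79 × 31 = 2449

MMCDXLIX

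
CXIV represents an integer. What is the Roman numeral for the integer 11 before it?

CXIV = 114
114 - 11 = 103

CIII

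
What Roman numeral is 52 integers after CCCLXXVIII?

CCCLXXVIII = 378
378 + 52 = 430

CDXXX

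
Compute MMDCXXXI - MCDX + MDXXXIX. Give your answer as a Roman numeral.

MMDCXXXI = 2631, MCDX = 1410, MDXXXIX = 1539
2631 - 1410 = 1221
1221 + 1539 = 2760

MMDCCLX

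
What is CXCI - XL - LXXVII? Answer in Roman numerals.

CXCI = 191, XL = 40, LXXVII = 77
191 - 40 = 151
151 - 77 = 74

LXXIV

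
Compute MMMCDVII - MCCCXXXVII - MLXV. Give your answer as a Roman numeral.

MMMCDVII = 3407, MCCCXXXVII = 1337, MLXV = 1065
3407 - 1337 = 2070
2070 - 1065 = 1005

MV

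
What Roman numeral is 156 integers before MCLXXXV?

MCLXXXV = 1185
1185 - 156 = 1029

MXXIX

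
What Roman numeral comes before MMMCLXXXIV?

MMMCLXXXIV = 3184; previous is 3183

MMMCLXXXIII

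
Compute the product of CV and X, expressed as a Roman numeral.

CV = 105
X = 10
105 × 10 = 1050

ML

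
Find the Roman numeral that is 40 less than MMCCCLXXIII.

MMCCCLXXIII = 2373
2373 - 40 = 2333

MMCCCXXXIII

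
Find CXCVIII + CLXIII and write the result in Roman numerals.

CXCVIII = 198
CLXIII = 163
198 + 163 = 361

CCCLXI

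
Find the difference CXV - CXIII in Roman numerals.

CXV = 115
CXIII = 113
115 - 113 = 2

II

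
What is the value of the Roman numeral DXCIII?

DXCIII: D=500, XC=90, I=1, I=1, I=1
500 + 90 + 1 + 1 + 1 = 593

593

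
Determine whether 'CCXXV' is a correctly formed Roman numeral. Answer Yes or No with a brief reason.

'CCXXV': Check the rules: uses only the symbols I, V, X, L, C, D, M; no symbol is repeated more than three times in a row; V, L and D each appear at most once; no smaller symbol precedes a larger one (values never increase from left to right). Value: C (100) + C (100) + X (10) + X (10) + V (5) = 225. So it is a valid standard Roman numeral.

Yes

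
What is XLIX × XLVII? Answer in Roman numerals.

XLIX = 49
XLVII = 47
49 × 47 = 2303

MMCCCIII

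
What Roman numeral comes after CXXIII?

CXXIII = 123; next is 124

CXXIV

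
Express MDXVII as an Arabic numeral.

MDXVII: M=1000, D=500, X=10, V=5, I=1, I=1
1000 + 500 + 10 + 5 + 1 + 1 = 1517

1517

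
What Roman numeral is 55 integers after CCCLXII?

CCCLXII = 362
362 + 55 = 417

CDXVII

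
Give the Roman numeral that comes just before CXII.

CXII = 112, so the previous integer is 112 - 1 = 111

CXI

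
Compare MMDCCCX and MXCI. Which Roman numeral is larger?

MMDCCCX = 2810
MXCI = 1091
2810 is larger

MMDCCCX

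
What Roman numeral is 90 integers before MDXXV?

MDXXV = 1525
1525 - 90 = 1435

MCDXXXV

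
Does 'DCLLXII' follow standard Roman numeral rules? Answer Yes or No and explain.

'DCLLXII': L should not appear more than once

No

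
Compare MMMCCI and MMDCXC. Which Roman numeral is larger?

MMMCCI = 3201
MMDCXC = 2690
3201 is larger

MMMCCI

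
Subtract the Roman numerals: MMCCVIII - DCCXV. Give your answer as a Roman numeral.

MMCCVIII = 2208
DCCXV = 715
2208 - 715 = 1493

MCDXCIII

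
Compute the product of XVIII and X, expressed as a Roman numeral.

XVIII = 18
X = 10
18 × 10 = 180

CLXXX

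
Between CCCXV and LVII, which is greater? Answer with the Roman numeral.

CCCXV = 315
LVII = 57
315 is larger

CCCXV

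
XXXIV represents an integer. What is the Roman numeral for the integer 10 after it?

XXXIV = 34
34 + 10 = 44

XLIV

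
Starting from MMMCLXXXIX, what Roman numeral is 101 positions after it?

MMMCLXXXIX = 3189
3189 + 101 = 3290

MMMCCXC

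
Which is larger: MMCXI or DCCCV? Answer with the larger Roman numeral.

MMCXI = 2111
DCCCV = 805
2111 is larger

MMCXI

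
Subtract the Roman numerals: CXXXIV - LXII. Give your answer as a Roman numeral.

CXXXIV = 134
LXII = 62
134 - 62 = 72

LXXII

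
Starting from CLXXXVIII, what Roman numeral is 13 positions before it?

CLXXXVIII = 188
188 - 13 = 175

CLXXV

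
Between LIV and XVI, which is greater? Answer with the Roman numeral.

LIV = 54
XVI = 16
54 is larger

LIV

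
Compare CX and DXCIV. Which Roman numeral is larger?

CX = 110
DXCIV = 594
594 is larger

DXCIV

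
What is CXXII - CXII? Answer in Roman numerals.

CXXII = 122
CXII = 112
122 - 112 = 10

X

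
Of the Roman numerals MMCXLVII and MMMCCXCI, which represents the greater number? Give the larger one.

MMCXLVII = 2147
MMMCCXCI = 3291
3291 is larger

MMMCCXCI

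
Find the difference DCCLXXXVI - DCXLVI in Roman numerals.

DCCLXXXVI = 786
DCXLVI = 646
786 - 646 = 140

CXL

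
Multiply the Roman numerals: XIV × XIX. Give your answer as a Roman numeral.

XIV = 14
XIX = 19
14 × 19 = 266

CCLXVI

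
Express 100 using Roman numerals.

Convert 100 to Roman numerals:
  100 contains 1×100 (C)

C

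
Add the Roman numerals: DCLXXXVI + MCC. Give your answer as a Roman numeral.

DCLXXXVI = 686
MCC = 1200
686 + 1200 = 1886

MDCCCLXXXVI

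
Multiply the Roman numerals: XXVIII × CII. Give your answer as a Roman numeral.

XXVIII = 28
CII = 102
28 × 102 = 2856

MMDCCCLVI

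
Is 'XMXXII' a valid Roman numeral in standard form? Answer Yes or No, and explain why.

'XMXXII': Invalid subtractive combination: XM

No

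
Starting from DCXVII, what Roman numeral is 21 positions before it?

DCXVII = 617
617 - 21 = 596

DXCVI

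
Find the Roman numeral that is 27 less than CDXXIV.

CDXXIV = 424
424 - 27 = 397

CCCXCVII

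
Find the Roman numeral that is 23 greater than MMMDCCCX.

MMMDCCCX = 3810
3810 + 23 = 3833

MMMDCCCXXXIII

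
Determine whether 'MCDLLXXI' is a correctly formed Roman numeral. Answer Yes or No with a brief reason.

'MCDLLXXI': L should not appear more than once

No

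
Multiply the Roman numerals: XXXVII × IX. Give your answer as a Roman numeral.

XXXVII = 37
IX = 9
37 × 9 = 333

CCCXXXIII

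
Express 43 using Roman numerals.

Convert 43 to Roman numerals:
  43 contains 1×40 (XL)
  3 contains 3×1 (III)

XLIII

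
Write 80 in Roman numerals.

Convert 80 to Roman numerals:
  80 contains 1×50 (L)
  30 contains 3×10 (XXX)

LXXX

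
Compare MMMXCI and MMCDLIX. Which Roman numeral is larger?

MMMXCI = 3091
MMCDLIX = 2459
3091 is larger

MMMXCI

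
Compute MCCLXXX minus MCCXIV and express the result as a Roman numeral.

MCCLXXX = 1280
MCCXIV = 1214
1280 - 1214 = 66

LXVI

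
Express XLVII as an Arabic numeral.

XLVII: XL=40, V=5, I=1, I=1
40 + 5 + 1 + 1 = 47

47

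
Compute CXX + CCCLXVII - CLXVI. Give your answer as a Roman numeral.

CXX = 120, CCCLXVII = 367, CLXVI = 166
120 + 367 = 487
487 - 166 = 321

CCCXXI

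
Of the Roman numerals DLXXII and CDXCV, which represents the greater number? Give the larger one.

DLXXII = 572
CDXCV = 495
572 is larger

DLXXII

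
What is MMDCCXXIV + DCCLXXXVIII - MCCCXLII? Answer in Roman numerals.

MMDCCXXIV = 2724, DCCLXXXVIII = 788, MCCCXLII = 1342
2724 + 788 = 3512
3512 - 1342 = 2170

MMCLXX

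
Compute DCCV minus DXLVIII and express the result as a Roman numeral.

DCCV = 705
DXLVIII = 548
705 - 548 = 157

CLVII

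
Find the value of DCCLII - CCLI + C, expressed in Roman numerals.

DCCLII = 752, CCLI = 251, C = 100
752 - 251 = 501
501 + 100 = 601

DCI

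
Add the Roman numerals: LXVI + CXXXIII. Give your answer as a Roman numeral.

LXVI = 66
CXXXIII = 133
66 + 133 = 199

CXCIX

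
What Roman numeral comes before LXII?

LXII = 62; previous is 61

LXI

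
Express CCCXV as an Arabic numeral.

CCCXV: C=100, C=100, C=100, X=10, V=5
100 + 100 + 100 + 10 + 5 = 315

315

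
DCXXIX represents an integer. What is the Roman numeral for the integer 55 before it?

DCXXIX = 629
629 - 55 = 574

DLXXIV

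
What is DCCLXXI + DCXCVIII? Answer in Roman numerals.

DCCLXXI = 771
DCXCVIII = 698
771 + 698 = 1469

MCDLXIX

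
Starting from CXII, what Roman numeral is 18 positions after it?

CXII = 112
112 + 18 = 130

CXXX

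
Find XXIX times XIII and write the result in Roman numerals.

XXIX = 29
XIII = 13
29 × 13 = 377

CCCLXXVII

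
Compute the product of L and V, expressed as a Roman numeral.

L = 50
V = 5
50 × 5 = 250

CCL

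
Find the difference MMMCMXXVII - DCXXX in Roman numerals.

MMMCMXXVII = 3927
DCXXX = 630
3927 - 630 = 3297

MMMCCXCVII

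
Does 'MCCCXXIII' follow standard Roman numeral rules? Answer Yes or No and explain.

'MCCCXXIII': Check the rules: uses only the symbols I, V, X, L, C, D, M; no symbol is repeated more than three times in a row; V, L and D each appear at most once; no smaller symbol precedes a larger one (values never increase from left to right). Value: M (1000) + C (100) + C (100) + C (100) + X (10) + X (10) + I (1) + I (1) + I (1) = 1323. So it is a valid standard Roman numeral.

Yes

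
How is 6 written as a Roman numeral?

Convert 6 to Roman numerals:
  6 contains 1×5 (V)
  1 contains 1×1 (I)

VI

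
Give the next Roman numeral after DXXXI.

DXXXI = 531; next is 532

DXXXII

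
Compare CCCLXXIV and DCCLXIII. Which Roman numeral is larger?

CCCLXXIV = 374
DCCLXIII = 763
763 is larger

DCCLXIII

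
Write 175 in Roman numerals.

Convert 175 to Roman numerals:
  175 contains 1×100 (C)
  75 contains 1×50 (L)
  25 contains 2×10 (XX)
  5 contains 1×5 (V)

CLXXV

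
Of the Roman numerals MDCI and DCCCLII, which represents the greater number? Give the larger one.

MDCI = 1601
DCCCLII = 852
1601 is larger

MDCI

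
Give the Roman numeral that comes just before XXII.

XXII = 22, so the previous integer is 22 - 1 = 21

XXI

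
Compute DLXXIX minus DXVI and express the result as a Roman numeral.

DLXXIX = 579
DXVI = 516
579 - 516 = 63

LXIII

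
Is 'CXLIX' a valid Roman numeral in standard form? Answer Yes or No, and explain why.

'CXLIX': Check the rules: uses only the symbols I, V, X, L, C, D, M; no symbol is repeated more than three times in a row; V, L and D each appear at most once; the only places a smaller symbol precedes a larger one are the allowed subtractive pairs XL, IX, the symbol right after such a pair (if any) is smaller than the pair's first symbol, and otherwise the values never increase from left to right. Value: C (100) + XL (40) + IX (9) = 149. So it is a valid standard Roman numeral.

Yes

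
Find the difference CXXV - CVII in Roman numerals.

CXXV = 125
CVII = 107
125 - 107 = 18

XVIII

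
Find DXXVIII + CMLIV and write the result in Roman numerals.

DXXVIII = 528
CMLIV = 954
528 + 954 = 1482

MCDLXXXII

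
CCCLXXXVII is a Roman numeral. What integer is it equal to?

CCCLXXXVII: C=100, C=100, C=100, L=50, X=10, X=10, X=10, V=5, I=1, I=1
100 + 100 + 100 + 50 + 10 + 10 + 10 + 5 + 1 + 1 = 387

387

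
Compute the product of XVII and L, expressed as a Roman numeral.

XVII = 17
L = 50
17 × 50 = 850

DCCCL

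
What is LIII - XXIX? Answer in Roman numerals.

LIII = 53
XXIX = 29
53 - 29 = 24

XXIV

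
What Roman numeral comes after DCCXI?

DCCXI = 711, so the next integer is 711 + 1 = 712

DCCXII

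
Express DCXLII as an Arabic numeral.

DCXLII: D=500, C=100, XL=40, I=1, I=1
500 + 100 + 40 + 1 + 1 = 642

642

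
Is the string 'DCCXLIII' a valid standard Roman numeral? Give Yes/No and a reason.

'DCCXLIII': Check the rules: uses only the symbols I, V, X, L, C, D, M; no symbol is repeated more than three times in a row; V, L and D each appear at most once; the only place a smaller symbol precedes a larger one is the allowed subtractive pair XL, the symbol right after such a pair (if any) is smaller than the pair's first symbol, and otherwise the values never increase from left to right. Value: D (500) + C (100) + C (100) + XL (40) + I (1) + I (1) + I (1) = 743. So it is a valid standard Roman numeral.

Yes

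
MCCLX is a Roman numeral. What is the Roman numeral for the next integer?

MCCLX = 1260, so the next integer is 1260 + 1 = 1261

MCCLXI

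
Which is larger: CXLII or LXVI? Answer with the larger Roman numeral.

CXLII = 142
LXVI = 66
142 is larger

CXLII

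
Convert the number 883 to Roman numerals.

Convert 883 to Roman numerals:
  883 contains 1×500 (D)
  383 contains 3×100 (CCC)
  83 contains 1×50 (L)
  33 contains 3×10 (XXX)
  3 contains 3×1 (III)

DCCCLXXXIII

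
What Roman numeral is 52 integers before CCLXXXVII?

CCLXXXVII = 287
287 - 52 = 235

CCXXXV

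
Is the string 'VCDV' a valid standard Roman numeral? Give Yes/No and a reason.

'VCDV': V should not appear more than once

No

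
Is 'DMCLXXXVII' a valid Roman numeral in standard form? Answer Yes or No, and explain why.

'DMCLXXXVII': Invalid subtractive combination: DM

No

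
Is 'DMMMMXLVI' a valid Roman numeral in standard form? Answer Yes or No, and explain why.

'DMMMMXLVI': More than 3 consecutive M's

No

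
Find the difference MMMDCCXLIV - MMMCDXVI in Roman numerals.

MMMDCCXLIV = 3744
MMMCDXVI = 3416
3744 - 3416 = 328

CCCXXVIII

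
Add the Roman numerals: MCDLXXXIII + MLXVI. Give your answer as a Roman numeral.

MCDLXXXIII = 1483
MLXVI = 1066
1483 + 1066 = 2549

MMDXLIX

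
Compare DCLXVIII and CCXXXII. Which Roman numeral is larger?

DCLXVIII = 668
CCXXXII = 232
668 is larger

DCLXVIII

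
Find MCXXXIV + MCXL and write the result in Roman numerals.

MCXXXIV = 1134
MCXL = 1140
1134 + 1140 = 2274

MMCCLXXIV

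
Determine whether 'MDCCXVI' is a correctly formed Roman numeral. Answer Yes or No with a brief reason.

'MDCCXVI': Check the rules: uses only the symbols I, V, X, L, C, D, M; no symbol is repeated more than three times in a row; V, L and D each appear at most once; no smaller symbol precedes a larger one (values never increase from left to right). Value: M (1000) + D (500) + C (100) + C (100) + X (10) + V (5) + I (1) = 1716. So it is a valid standard Roman numeral.

Yes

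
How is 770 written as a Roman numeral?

Convert 770 to Roman numerals:
  770 contains 1×500 (D)
  270 contains 2×100 (CC)
  70 contains 1×50 (L)
  20 contains 2×10 (XX)

DCCLXX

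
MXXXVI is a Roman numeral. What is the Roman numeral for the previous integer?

MXXXVI = 1036, so the previous integer is 1036 - 1 = 1035

MXXXV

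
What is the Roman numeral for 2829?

Convert 2829 to Roman numerals:
  2829 contains 2×1000 (MM)
  829 contains 1×500 (D)
  329 contains 3×100 (CCC)
  29 contains 2×10 (XX)
  9 contains 1×9 (IX)

MMDCCCXXIX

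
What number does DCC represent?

DCC: D=500, C=100, C=100
500 + 100 + 100 = 700

700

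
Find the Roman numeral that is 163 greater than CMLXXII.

CMLXXII = 972
972 + 163 = 1135

MCXXXV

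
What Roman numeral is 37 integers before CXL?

CXL = 140
140 - 37 = 103

CIII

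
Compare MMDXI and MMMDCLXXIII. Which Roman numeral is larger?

MMDXI = 2511
MMMDCLXXIII = 3673
3673 is larger

MMMDCLXXIII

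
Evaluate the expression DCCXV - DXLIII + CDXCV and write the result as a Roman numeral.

DCCXV = 715, DXLIII = 543, CDXCV = 495
715 - 543 = 172
172 + 495 = 667

DCLXVII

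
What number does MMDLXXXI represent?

MMDLXXXI: M=1000, M=1000, D=500, L=50, X=10, X=10, X=10, I=1
1000 + 1000 + 500 + 50 + 10 + 10 + 10 + 1 = 2581

2581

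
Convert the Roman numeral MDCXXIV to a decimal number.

MDCXXIV: M=1000, D=500, C=100, X=10, X=10, IV=4
1000 + 500 + 100 + 10 + 10 + 4 = 1624

1624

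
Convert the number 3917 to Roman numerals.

Convert 3917 to Roman numerals:
  3917 contains 3×1000 (MMM)
  917 contains 1×900 (CM)
  17 contains 1×10 (X)
  7 contains 1×5 (V)
  2 contains 2×1 (II)

MMMCMXVII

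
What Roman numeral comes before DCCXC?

DCCXC = 790, so the previous integer is 790 - 1 = 789

DCCLXXXIX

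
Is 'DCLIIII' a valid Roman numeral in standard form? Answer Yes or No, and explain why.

'DCLIIII': More than 3 consecutive I's

No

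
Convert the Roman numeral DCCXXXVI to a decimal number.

DCCXXXVI: D=500, C=100, C=100, X=10, X=10, X=10, V=5, I=1
500 + 100 + 100 + 10 + 10 + 10 + 5 + 1 = 736

736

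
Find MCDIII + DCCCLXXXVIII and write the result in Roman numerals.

MCDIII = 1403
DCCCLXXXVIII = 888
1403 + 888 = 2291

MMCCXCI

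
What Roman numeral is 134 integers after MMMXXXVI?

MMMXXXVI = 3036
3036 + 134 = 3170

MMMCLXX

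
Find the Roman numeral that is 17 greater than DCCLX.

DCCLX = 760
760 + 17 = 777

DCCLXXVII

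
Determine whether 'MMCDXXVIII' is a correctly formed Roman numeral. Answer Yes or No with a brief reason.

'MMCDXXVIII': Check the rules: uses only the symbols I, V, X, L, C, D, M; no symbol is repeated more than three times in a row; V, L and D each appear at most once; the only place a smaller symbol precedes a larger one is the allowed subtractive pair CD, the symbol right after such a pair (if any) is smaller than the pair's first symbol, and otherwise the values never increase from left to right. Value: M (1000) + M (1000) + CD (400) + X (10) + X (10) + V (5) + I (1) + I (1) + I (1) = 2428. So it is a valid standard Roman numeral.

Yes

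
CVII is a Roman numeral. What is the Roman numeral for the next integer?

CVII = 107, so the next integer is 107 + 1 = 108

CVIII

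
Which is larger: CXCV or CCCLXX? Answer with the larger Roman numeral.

CXCV = 195
CCCLXX = 370
370 is larger

CCCLXX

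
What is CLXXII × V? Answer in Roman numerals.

CLXXII = 172
V = 5
172 × 5 = 860

DCCCLX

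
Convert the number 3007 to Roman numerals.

Convert 3007 to Roman numerals:
  3007 contains 3×1000 (MMM)
  7 contains 1×5 (V)
  2 contains 2×1 (II)

MMMVII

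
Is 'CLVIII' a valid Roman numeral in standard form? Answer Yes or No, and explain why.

'CLVIII': Check the rules: uses only the symbols I, V, X, L, C, D, M; no symbol is repeated more than three times in a row; V, L and D each appear at most once; no smaller symbol precedes a larger one (values never increase from left to right). Value: C (100) + L (50) + V (5) + I (1) + I (1) + I (1) = 158. So it is a valid standard Roman numeral.

Yes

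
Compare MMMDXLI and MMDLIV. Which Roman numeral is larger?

MMMDXLI = 3541
MMDLIV = 2554
3541 is larger

MMMDXLI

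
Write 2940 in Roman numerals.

Convert 2940 to Roman numerals:
  2940 contains 2×1000 (MM)
  940 contains 1×900 (CM)
  40 contains 1×40 (XL)

MMCMXL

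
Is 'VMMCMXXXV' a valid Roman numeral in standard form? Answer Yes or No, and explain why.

'VMMCMXXXV': V should not appear more than once

No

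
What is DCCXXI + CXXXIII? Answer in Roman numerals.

DCCXXI = 721
CXXXIII = 133
721 + 133 = 854

DCCCLIV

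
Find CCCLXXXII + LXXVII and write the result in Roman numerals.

CCCLXXXII = 382
LXXVII = 77
382 + 77 = 459

CDLIX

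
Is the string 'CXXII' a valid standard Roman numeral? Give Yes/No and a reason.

'CXXII': Check the rules: uses only the symbols I, V, X, L, C, D, M; no symbol is repeated more than three times in a row; V, L and D each appear at most once; no smaller symbol precedes a larger one (values never increase from left to right). Value: C (100) + X (10) + X (10) + I (1) + I (1) = 122. So it is a valid standard Roman numeral.

Yes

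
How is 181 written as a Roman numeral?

Convert 181 to Roman numerals:
  181 contains 1×100 (C)
  81 contains 1×50 (L)
  31 contains 3×10 (XXX)
  1 contains 1×1 (I)

CLXXXI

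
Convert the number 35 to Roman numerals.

Convert 35 to Roman numerals:
  35 contains 3×10 (XXX)
  5 contains 1×5 (V)

XXXV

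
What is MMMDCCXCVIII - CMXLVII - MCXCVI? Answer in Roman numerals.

MMMDCCXCVIII = 3798, CMXLVII = 947, MCXCVI = 1196
3798 - 947 = 2851
2851 - 1196 = 1655

MDCLV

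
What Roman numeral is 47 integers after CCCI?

CCCI = 301
301 + 47 = 348

CCCXLVIII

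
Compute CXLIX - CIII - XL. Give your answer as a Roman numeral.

CXLIX = 149, CIII = 103, XL = 40
149 - 103 = 46
46 - 40 = 6

VI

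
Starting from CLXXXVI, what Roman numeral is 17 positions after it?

CLXXXVI = 186
186 + 17 = 203

CCIII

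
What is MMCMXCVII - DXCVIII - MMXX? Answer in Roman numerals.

MMCMXCVII = 2997, DXCVIII = 598, MMXX = 2020
2997 - 598 = 2399
2399 - 2020 = 379

CCCLXXIX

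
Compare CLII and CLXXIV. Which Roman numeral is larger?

CLII = 152
CLXXIV = 174
174 is larger

CLXXIV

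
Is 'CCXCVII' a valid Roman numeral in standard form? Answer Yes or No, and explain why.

'CCXCVII': Check the rules: uses only the symbols I, V, X, L, C, D, M; no symbol is repeated more than three times in a row; V, L and D each appear at most once; the only place a smaller symbol precedes a larger one is the allowed subtractive pair XC, the symbol right after such a pair (if any) is smaller than the pair's first symbol, and otherwise the values never increase from left to right. Value: C (100) + C (100) + XC (90) + V (5) + I (1) + I (1) = 297. So it is a valid standard Roman numeral.

Yes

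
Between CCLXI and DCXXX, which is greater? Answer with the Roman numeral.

CCLXI = 261
DCXXX = 630
630 is larger

DCXXX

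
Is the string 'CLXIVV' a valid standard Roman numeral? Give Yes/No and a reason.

'CLXIVV': V should not appear more than once

No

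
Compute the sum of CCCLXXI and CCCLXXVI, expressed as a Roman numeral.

CCCLXXI = 371
CCCLXXVI = 376
371 + 376 = 747

DCCXLVII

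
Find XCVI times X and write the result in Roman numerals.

XCVI = 96
X = 10
96 × 10 = 960

CMLX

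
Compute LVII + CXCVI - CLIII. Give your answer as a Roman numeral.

LVII = 57, CXCVI = 196, CLIII = 153
57 + 196 = 253
253 - 153 = 100

C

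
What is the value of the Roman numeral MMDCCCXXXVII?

MMDCCCXXXVII: M=1000, M=1000, D=500, C=100, C=100, C=100, X=10, X=10, X=10, V=5, I=1, I=1
1000 + 1000 + 500 + 100 + 100 + 100 + 10 + 10 + 10 + 5 + 1 + 1 = 2837

2837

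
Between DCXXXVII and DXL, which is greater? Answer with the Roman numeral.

DCXXXVII = 637
DXL = 540
637 is larger

DCXXXVII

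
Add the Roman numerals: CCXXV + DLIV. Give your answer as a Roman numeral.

CCXXV = 225
DLIV = 554
225 + 554 = 779

DCCLXXIX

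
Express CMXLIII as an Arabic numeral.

CMXLIII: CM=900, XL=40, I=1, I=1, I=1
900 + 40 + 1 + 1 + 1 = 943

943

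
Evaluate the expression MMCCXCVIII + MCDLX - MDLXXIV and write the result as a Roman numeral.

MMCCXCVIII = 2298, MCDLX = 1460, MDLXXIV = 1574
2298 + 1460 = 3758
3758 - 1574 = 2184

MMCLXXXIV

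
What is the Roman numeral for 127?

Convert 127 to Roman numerals:
  127 contains 1×100 (C)
  27 contains 2×10 (XX)
  7 contains 1×5 (V)
  2 contains 2×1 (II)

CXXVII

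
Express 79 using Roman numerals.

Convert 79 to Roman numerals:
  79 contains 1×50 (L)
  29 contains 2×10 (XX)
  9 contains 1×9 (IX)

LXXIX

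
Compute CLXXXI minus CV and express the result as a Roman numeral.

CLXXXI = 181
CV = 105
181 - 105 = 76

LXXVI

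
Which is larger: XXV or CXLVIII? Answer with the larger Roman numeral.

XXV = 25
CXLVIII = 148
148 is larger

CXLVIII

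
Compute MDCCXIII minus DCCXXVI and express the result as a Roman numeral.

MDCCXIII = 1713
DCCXXVI = 726
1713 - 726 = 987

CMLXXXVII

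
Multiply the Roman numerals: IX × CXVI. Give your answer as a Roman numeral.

IX = 9
CXVI = 116
9 × 116 = 1044

MXLIV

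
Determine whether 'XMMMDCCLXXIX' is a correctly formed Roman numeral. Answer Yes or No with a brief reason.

'XMMMDCCLXXIX': Invalid subtractive combination: XM

No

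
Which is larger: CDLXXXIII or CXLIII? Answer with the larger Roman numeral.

CDLXXXIII = 483
CXLIII = 143
483 is larger

CDLXXXIII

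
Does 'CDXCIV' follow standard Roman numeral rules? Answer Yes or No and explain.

'CDXCIV': Check the rules: uses only the symbols I, V, X, L, C, D, M; no symbol is repeated more than three times in a row; V, L and D each appear at most once; the only places a smaller symbol precedes a larger one are the allowed subtractive pairs CD, XC, IV, the symbol right after such a pair (if any) is smaller than the pair's first symbol, and otherwise the values never increase from left to right. Value: CD (400) + XC (90) + IV (4) = 494. So it is a valid standard Roman numeral.

Yes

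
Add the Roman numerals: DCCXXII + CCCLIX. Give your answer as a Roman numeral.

DCCXXII = 722
CCCLIX = 359
722 + 359 = 1081

MLXXXI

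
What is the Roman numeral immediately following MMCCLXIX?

MMCCLXIX = 2269, so the next integer is 2269 + 1 = 2270

MMCCLXX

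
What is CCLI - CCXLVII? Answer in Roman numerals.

CCLI = 251
CCXLVII = 247
251 - 247 = 4

IV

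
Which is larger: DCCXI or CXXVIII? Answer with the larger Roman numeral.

DCCXI = 711
CXXVIII = 128
711 is larger

DCCXI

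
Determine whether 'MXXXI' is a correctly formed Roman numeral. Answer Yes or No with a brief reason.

'MXXXI': Check the rules: uses only the symbols I, V, X, L, C, D, M; no symbol is repeated more than three times in a row; V, L and D each appear at most once; no smaller symbol precedes a larger one (values never increase from left to right). Value: M (1000) + X (10) + X (10) + X (10) + I (1) = 1031. So it is a valid standard Roman numeral.

Yes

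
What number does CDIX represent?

CDIX: CD=400, IX=9
400 + 9 = 409

409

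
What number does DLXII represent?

DLXII: D=500, L=50, X=10, I=1, I=1
500 + 50 + 10 + 1 + 1 = 562

562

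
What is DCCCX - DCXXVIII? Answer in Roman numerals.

DCCCX = 810
DCXXVIII = 628
810 - 628 = 182

CLXXXII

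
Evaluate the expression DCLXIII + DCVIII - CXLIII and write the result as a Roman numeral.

DCLXIII = 663, DCVIII = 608, CXLIII = 143
663 + 608 = 1271
1271 - 143 = 1128

MCXXVIII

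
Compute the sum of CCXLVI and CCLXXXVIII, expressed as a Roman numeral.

CCXLVI = 246
CCLXXXVIII = 288
246 + 288 = 534

DXXXIV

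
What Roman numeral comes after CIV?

CIV = 104, so the next integer is 104 + 1 = 105

CV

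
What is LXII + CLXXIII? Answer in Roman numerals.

LXII = 62
CLXXIII = 173
62 + 173 = 235

CCXXXV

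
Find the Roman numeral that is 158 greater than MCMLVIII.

MCMLVIII = 1958
1958 + 158 = 2116

MMCXVI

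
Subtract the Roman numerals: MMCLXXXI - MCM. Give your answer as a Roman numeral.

MMCLXXXI = 2181
MCM = 1900
2181 - 1900 = 281

CCLXXXI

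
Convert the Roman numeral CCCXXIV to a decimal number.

CCCXXIV: C=100, C=100, C=100, X=10, X=10, IV=4
100 + 100 + 100 + 10 + 10 + 4 = 324

324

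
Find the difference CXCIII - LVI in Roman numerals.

CXCIII = 193
LVI = 56
193 - 56 = 137

CXXXVII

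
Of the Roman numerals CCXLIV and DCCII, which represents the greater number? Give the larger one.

CCXLIV = 244
DCCII = 702
702 is larger

DCCII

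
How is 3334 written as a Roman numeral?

Convert 3334 to Roman numerals:
  3334 contains 3×1000 (MMM)
  334 contains 3×100 (CCC)
  34 contains 3×10 (XXX)
  4 contains 1×4 (IV)

MMMCCCXXXIV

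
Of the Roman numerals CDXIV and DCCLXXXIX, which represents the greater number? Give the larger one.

CDXIV = 414
DCCLXXXIX = 789
789 is larger

DCCLXXXIX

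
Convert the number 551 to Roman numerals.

Convert 551 to Roman numerals:
  551 contains 1×500 (D)
  51 contains 1×50 (L)
  1 contains 1×1 (I)

DLI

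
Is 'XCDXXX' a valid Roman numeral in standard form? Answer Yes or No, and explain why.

'XCDXXX': X (position 1) comes before the larger symbol D (position 3) without being directly in front of it as a subtractive pair; apart from IV, IX, XL, XC, CD and CM, symbols must go from largest to smallest

No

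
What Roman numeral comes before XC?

XC = 90, so the previous integer is 90 - 1 = 89

LXXXIX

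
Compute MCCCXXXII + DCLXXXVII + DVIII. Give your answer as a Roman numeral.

MCCCXXXII = 1332, DCLXXXVII = 687, DVIII = 508
1332 + 687 = 2019
2019 + 508 = 2527

MMDXXVII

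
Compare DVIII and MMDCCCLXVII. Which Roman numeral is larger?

DVIII = 508
MMDCCCLXVII = 2867
2867 is larger

MMDCCCLXVII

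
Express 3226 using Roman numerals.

Convert 3226 to Roman numerals:
  3226 contains 3×1000 (MMM)
  226 contains 2×100 (CC)
  26 contains 2×10 (XX)
  6 contains 1×5 (V)
  1 contains 1×1 (I)

MMMCCXXVI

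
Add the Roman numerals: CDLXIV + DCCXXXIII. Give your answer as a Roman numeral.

CDLXIV = 464
DCCXXXIII = 733
464 + 733 = 1197

MCXCVII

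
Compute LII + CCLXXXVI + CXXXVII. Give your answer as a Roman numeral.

LII = 52, CCLXXXVI = 286, CXXXVII = 137
52 + 286 = 338
338 + 137 = 475

CDLXXV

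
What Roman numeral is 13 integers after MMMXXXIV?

MMMXXXIV = 3034
3034 + 13 = 3047

MMMXLVII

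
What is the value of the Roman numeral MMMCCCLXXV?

MMMCCCLXXV: M=1000, M=1000, M=1000, C=100, C=100, C=100, L=50, X=10, X=10, V=5
1000 + 1000 + 1000 + 100 + 100 + 100 + 50 + 10 + 10 + 5 = 3375

3375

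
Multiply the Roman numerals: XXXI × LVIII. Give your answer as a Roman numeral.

XXXI = 31
LVIII = 58
31 × 58 = 1798

MDCCXCVIII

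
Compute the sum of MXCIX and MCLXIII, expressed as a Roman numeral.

MXCIX = 1099
MCLXIII = 1163
1099 + 1163 = 2262

MMCCLXII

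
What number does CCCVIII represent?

CCCVIII: C=100, C=100, C=100, V=5, I=1, I=1, I=1
100 + 100 + 100 + 5 + 1 + 1 + 1 = 308

308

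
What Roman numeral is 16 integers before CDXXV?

CDXXV = 425
425 - 16 = 409

CDIX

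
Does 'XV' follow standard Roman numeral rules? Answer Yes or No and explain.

'XV': Check the rules: uses only the symbols I, V, X, L, C, D, M; no symbol is repeated more than three times in a row; V, L and D each appear at most once; no smaller symbol precedes a larger one (values never increase from left to right). Value: X (10) + V (5) = 15. So it is a valid standard Roman numeral.

Yes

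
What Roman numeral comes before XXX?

XXX = 30; previous is 29

XXIX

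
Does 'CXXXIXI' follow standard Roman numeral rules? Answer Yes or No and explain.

'CXXXIXI': I cannot come right after the subtractive pair IX: once I is subtracted in IX, the next symbol must be smaller than I

No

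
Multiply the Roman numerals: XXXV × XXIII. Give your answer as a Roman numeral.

XXXV = 35
XXIII = 23
35 × 23 = 805

DCCCV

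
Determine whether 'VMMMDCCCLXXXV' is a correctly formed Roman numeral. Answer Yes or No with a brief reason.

'VMMMDCCCLXXXV': V should not appear more than once

No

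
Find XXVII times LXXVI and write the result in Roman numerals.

XXVII = 27
LXXVI = 76
27 × 76 = 2052

MMLII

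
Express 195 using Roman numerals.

Convert 195 to Roman numerals:
  195 contains 1×100 (C)
  95 contains 1×90 (XC)
  5 contains 1×5 (V)

CXCV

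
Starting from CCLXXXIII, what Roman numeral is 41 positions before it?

CCLXXXIII = 283
283 - 41 = 242

CCXLII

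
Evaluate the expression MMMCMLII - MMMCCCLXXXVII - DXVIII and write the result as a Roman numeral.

MMMCMLII = 3952, MMMCCCLXXXVII = 3387, DXVIII = 518
3952 - 3387 = 565
565 - 518 = 47

XLVII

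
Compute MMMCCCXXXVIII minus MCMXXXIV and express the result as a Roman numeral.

MMMCCCXXXVIII = 3338
MCMXXXIV = 1934
3338 - 1934 = 1404

MCDIV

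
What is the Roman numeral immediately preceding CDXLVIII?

CDXLVIII = 448, so the previous integer is 448 - 1 = 447

CDXLVII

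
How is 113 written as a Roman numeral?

Convert 113 to Roman numerals:
  113 contains 1×100 (C)
  13 contains 1×10 (X)
  3 contains 3×1 (III)

CXIII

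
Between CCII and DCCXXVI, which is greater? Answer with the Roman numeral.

CCII = 202
DCCXXVI = 726
726 is larger

DCCXXVI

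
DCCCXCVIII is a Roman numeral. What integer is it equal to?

DCCCXCVIII: D=500, C=100, C=100, C=100, XC=90, V=5, I=1, I=1, I=1
500 + 100 + 100 + 100 + 90 + 5 + 1 + 1 + 1 = 898

898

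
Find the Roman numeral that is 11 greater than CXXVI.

CXXVI = 126
126 + 11 = 137

CXXXVII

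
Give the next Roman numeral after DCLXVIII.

DCLXVIII = 668, so the next integer is 668 + 1 = 669

DCLXIX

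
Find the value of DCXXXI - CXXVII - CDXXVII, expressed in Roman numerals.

DCXXXI = 631, CXXVII = 127, CDXXVII = 427
631 - 127 = 504
504 - 427 = 77

LXXVII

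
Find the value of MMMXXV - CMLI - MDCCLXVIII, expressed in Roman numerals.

MMMXXV = 3025, CMLI = 951, MDCCLXVIII = 1768
3025 - 951 = 2074
2074 - 1768 = 306

CCCVI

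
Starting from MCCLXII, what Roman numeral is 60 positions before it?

MCCLXII = 1262
1262 - 60 = 1202

MCCII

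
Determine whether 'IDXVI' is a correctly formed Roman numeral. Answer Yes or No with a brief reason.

'IDXVI': Invalid subtractive combination: ID

No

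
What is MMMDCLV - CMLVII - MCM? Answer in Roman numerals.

MMMDCLV = 3655, CMLVII = 957, MCM = 1900
3655 - 957 = 2698
2698 - 1900 = 798

DCCXCVIII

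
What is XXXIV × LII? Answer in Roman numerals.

XXXIV = 34
LII = 52
34 × 52 = 1768

MDCCLXVIII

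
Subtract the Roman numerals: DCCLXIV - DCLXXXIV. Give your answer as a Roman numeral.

DCCLXIV = 764
DCLXXXIV = 684
764 - 684 = 80

LXXX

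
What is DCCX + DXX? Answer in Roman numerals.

DCCX = 710
DXX = 520
710 + 520 = 1230

MCCXXX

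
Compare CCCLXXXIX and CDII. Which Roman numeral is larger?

CCCLXXXIX = 389
CDII = 402
402 is larger

CDII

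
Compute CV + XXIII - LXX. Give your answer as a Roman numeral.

CV = 105, XXIII = 23, LXX = 70
105 + 23 = 128
128 - 70 = 58

LVIII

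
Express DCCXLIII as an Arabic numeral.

DCCXLIII: D=500, C=100, C=100, XL=40, I=1, I=1, I=1
500 + 100 + 100 + 40 + 1 + 1 + 1 = 743

743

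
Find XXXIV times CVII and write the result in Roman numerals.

XXXIV = 34
CVII = 107
34 × 107 = 3638

MMMDCXXXVIII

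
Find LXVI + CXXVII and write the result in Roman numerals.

LXVI = 66
CXXVII = 127
66 + 127 = 193

CXCIII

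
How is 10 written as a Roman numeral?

Convert 10 to Roman numerals:
  10 contains 1×10 (X)

X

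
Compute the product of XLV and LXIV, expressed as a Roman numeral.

XLV = 45
LXIV = 64
45 × 64 = 2880

MMDCCCLXXX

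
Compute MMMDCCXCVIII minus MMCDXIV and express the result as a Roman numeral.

MMMDCCXCVIII = 3798
MMCDXIV = 2414
3798 - 2414 = 1384

MCCCLXXXIV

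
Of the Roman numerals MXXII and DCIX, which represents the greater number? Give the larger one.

MXXII = 1022
DCIX = 609
1022 is larger

MXXII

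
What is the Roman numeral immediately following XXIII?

XXIII = 23; next is 24

XXIV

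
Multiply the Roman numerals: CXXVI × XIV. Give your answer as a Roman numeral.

CXXVI = 126
XIV = 14
126 × 14 = 1764

MDCCLXIV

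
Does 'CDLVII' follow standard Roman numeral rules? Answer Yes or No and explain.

'CDLVII': Check the rules: uses only the symbols I, V, X, L, C, D, M; no symbol is repeated more than three times in a row; V, L and D each appear at most once; the only place a smaller symbol precedes a larger one is the allowed subtractive pair CD, the symbol right after such a pair (if any) is smaller than the pair's first symbol, and otherwise the values never increase from left to right. Value: CD (400) + L (50) + V (5) + I (1) + I (1) = 457. So it is a valid standard Roman numeral.

Yes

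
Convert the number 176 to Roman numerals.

Convert 176 to Roman numerals:
  176 contains 1×100 (C)
  76 contains 1×50 (L)
  26 contains 2×10 (XX)
  6 contains 1×5 (V)
  1 contains 1×1 (I)

CLXXVI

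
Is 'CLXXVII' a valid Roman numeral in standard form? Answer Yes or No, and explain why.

'CLXXVII': Check the rules: uses only the symbols I, V, X, L, C, D, M; no symbol is repeated more than three times in a row; V, L and D each appear at most once; no smaller symbol precedes a larger one (values never increase from left to right). Value: C (100) + L (50) + X (10) + X (10) + V (5) + I (1) + I (1) = 177. So it is a valid standard Roman numeral.

Yes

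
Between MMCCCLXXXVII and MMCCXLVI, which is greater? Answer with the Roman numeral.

MMCCCLXXXVII = 2387
MMCCXLVI = 2246
2387 is larger

MMCCCLXXXVII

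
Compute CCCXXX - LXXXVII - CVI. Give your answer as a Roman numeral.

CCCXXX = 330, LXXXVII = 87, CVI = 106
330 - 87 = 243
243 - 106 = 137

CXXXVII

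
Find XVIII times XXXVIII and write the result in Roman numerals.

XVIII = 18
XXXVIII = 38
18 × 38 = 684

DCLXXXIV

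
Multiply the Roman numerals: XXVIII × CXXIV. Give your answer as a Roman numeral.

XXVIII = 28
CXXIV = 124
28 × 124 = 3472

MMMCDLXXII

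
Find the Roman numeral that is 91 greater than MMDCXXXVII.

MMDCXXXVII = 2637
2637 + 91 = 2728

MMDCCXXVIII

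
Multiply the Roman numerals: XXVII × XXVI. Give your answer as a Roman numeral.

XXVII = 27
XXVI = 26
27 × 26 = 702

DCCII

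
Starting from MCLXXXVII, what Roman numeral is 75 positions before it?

MCLXXXVII = 1187
1187 - 75 = 1112

MCXII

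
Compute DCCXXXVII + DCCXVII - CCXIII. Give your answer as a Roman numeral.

DCCXXXVII = 737, DCCXVII = 717, CCXIII = 213
737 + 717 = 1454
1454 - 213 = 1241

MCCXLI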